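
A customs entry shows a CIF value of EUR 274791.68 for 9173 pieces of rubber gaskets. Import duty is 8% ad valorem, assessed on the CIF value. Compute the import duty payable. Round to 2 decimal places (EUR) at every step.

Import duty: EUR 21983.33

Import duty = 274791.68 × 8% = 21983.33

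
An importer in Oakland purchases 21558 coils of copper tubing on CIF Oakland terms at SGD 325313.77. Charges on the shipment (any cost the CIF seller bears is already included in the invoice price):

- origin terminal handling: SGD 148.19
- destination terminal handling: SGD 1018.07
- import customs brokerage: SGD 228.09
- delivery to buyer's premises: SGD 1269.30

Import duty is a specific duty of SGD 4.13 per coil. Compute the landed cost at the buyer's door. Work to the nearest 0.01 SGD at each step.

CIF: the seller pays costs through ocean freight and marine insurance to the destination port.
Already in the invoice (seller's account under CIF): origin terminal — exclude.
The CIF price already equals the CIF value: 325313.77
Import duty = 21558 × 4.13 = 89034.54
Buyer bears: destination terminal 1018.07 + brokerage 228.09 + delivery 1269.30 + duty 89034.54 = 91550.00
Landed cost = invoice 325313.77 + 91550.00 = 416863.77

Total landed cost: SGD 416863.77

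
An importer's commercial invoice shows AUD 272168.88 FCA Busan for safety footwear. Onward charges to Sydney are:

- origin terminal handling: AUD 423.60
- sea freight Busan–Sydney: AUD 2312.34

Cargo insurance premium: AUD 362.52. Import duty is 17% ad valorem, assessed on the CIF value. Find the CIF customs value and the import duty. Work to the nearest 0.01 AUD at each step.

CIF value: AUD 275267.34; import duty: AUD 46795.45

CIF = FCA price + pre-shipment costs + freight + insurance
CIF = 272168.88 + 423.60 + 2312.34 + 362.52 = 275267.34
Import duty = 275267.34 × 17% = 46795.45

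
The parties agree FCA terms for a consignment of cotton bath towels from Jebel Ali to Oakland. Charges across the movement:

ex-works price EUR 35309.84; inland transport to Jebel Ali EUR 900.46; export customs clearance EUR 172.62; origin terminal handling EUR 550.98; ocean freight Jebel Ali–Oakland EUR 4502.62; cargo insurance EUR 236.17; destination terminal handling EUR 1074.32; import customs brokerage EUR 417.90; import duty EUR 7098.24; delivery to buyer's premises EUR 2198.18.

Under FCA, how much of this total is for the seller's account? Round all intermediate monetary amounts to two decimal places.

FCA: the seller delivers export-cleared goods to the carrier; the buyer bears costs from that point.
Seller's account: goods 35309.84 + inland to port 900.46 + export clearance 172.62 = 36382.92
Buyer's account: origin terminal 550.98 + freight 4502.62 + insurance 236.17 + destination terminal 1074.32 + brokerage 417.90 + duty 7098.24 + delivery 2198.18 = 16078.41

Seller's account: EUR 36382.92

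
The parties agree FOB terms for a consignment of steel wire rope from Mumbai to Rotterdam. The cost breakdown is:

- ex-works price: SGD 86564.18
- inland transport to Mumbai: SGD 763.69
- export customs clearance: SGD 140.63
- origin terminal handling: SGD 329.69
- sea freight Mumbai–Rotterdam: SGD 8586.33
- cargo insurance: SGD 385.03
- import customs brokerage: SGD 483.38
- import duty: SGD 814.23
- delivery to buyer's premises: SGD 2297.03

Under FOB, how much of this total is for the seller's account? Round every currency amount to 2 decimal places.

Seller's account: SGD 87798.19

FOB: the seller bears costs until goods are on board at the origin port; the buyer bears freight, insurance and all costs thereafter.
Seller's account: goods 86564.18 + inland to port 763.69 + export clearance 140.63 + origin terminal 329.69 = 87798.19
Buyer's account: freight 8586.33 + insurance 385.03 + brokerage 483.38 + duty 814.23 + delivery 2297.03 = 12566.00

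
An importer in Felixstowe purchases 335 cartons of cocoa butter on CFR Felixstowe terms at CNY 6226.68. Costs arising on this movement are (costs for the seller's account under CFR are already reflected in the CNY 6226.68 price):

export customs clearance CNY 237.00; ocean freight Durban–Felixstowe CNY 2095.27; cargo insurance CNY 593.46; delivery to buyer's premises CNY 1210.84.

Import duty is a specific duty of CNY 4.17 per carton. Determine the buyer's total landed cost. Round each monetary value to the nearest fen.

CFR: the seller pays costs through ocean freight to the destination port, but not insurance.
Already in the invoice (seller's account under CFR): export clearance, freight — exclude.
CIF value = CFR price + insurance = 6226.68 + 593.46 = 6820.14
Import duty = 335 × 4.17 = 1396.95
Buyer bears: insurance 593.46 + delivery 1210.84 + duty 1396.95 = 3201.25
Landed cost = invoice 6226.68 + 3201.25 = 9427.93

Total landed cost: CNY 9427.93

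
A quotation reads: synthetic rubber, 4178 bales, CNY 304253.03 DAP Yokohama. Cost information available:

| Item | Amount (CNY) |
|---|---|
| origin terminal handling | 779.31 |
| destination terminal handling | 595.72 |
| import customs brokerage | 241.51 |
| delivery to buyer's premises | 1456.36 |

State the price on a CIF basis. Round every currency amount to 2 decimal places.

CIF price: CNY 302200.95

Not relevant to the conversion: origin terminal — on the seller under both DAP and CIF; already in the DAP price and stays in the CIF price. brokerage — on the buyer under both terms; not part of either seller's price.
From DAP to CIF, the seller no longer bears: destination terminal, delivery.
CIF price = 304253.03 − 595.72 − 1456.36 = 302200.95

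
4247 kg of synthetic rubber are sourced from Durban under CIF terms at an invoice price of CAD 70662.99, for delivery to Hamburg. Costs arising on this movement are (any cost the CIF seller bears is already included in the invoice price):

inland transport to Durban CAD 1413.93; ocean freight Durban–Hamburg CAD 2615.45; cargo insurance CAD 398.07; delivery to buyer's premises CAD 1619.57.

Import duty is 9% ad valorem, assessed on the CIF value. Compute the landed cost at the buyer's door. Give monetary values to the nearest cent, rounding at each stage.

Total landed cost: CAD 78642.23

CIF: the seller pays costs through ocean freight and marine insurance to the destination port.
Already in the invoice (seller's account under CIF): inland to port, freight, insurance — exclude.
The CIF price already equals the CIF value: 70662.99
Import duty = 70662.99 × 9% = 6359.67
Buyer bears: delivery 1619.57 + duty 6359.67 = 7979.24
Landed cost = invoice 70662.99 + 7979.24 = 78642.23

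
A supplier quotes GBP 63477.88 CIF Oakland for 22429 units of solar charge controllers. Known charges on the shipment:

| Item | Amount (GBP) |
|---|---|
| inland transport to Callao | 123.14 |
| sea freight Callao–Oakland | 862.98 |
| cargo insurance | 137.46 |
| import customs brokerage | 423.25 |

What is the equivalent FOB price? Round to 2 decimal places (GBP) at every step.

Not relevant to the conversion: inland to port — on the seller under both CIF and FOB; already in the CIF price and stays in the FOB price. brokerage — on the buyer under both terms; not part of either seller's price.
From CIF to FOB, the seller no longer bears: freight, insurance.
FOB price = 63477.88 − 862.98 − 137.46 = 62477.44

FOB price: GBP 62477.44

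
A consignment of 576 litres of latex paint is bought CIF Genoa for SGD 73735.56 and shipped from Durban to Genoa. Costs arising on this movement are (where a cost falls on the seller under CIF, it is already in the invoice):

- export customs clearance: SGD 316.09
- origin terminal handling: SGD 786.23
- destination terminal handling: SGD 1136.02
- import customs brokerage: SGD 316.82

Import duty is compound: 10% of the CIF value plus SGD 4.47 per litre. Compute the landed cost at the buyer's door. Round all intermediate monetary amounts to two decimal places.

CIF: the seller pays costs through ocean freight and marine insurance to the destination port.
Already in the invoice (seller's account under CIF): export clearance, origin terminal — exclude.
The CIF price already equals the CIF value: 73735.56
Ad valorem component: 73735.56 × 10% = 7373.56
Specific component: 576 × 4.47 = 2574.72
Import duty = 7373.56 + 2574.72 = 9948.28
Buyer bears: destination terminal 1136.02 + brokerage 316.82 + duty 9948.28 = 11401.12
Landed cost = invoice 73735.56 + 11401.12 = 85136.68

Total landed cost: SGD 85136.68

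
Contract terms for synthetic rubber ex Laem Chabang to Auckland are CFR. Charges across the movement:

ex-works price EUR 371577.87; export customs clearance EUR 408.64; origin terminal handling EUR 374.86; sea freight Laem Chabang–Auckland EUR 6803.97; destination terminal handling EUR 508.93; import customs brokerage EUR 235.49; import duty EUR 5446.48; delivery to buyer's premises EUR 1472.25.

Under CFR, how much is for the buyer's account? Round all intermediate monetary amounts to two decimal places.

Buyer's account: EUR 7663.15

CFR: the seller pays costs through ocean freight to the destination port, but not insurance.
Seller's account: goods 371577.87 + export clearance 408.64 + origin terminal 374.86 + freight 6803.97 = 379165.34
Buyer's account: destination terminal 508.93 + brokerage 235.49 + duty 5446.48 + delivery 1472.25 = 7663.15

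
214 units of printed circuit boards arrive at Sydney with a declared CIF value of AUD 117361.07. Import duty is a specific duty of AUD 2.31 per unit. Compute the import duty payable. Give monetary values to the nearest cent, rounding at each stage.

Import duty: AUD 494.34

Import duty = 214 × 2.31 = 494.34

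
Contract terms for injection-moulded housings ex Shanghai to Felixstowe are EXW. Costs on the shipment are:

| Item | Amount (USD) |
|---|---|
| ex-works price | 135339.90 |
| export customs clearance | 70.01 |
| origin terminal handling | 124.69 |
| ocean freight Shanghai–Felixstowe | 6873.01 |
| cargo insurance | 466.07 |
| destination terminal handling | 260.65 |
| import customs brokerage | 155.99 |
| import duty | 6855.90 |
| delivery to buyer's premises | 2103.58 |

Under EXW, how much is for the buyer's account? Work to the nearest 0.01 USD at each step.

Buyer's account: USD 16909.90

EXW: the seller makes goods available at their premises; the buyer bears all onward costs.
Seller's account: goods 135339.90 = 135339.90
Buyer's account: export clearance 70.01 + origin terminal 124.69 + freight 6873.01 + insurance 466.07 + destination terminal 260.65 + brokerage 155.99 + duty 6855.90 + delivery 2103.58 = 16909.90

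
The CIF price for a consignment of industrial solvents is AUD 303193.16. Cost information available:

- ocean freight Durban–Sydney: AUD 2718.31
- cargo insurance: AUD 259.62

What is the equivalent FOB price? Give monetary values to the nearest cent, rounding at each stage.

From CIF to FOB, the seller no longer bears: freight, insurance.
FOB price = 303193.16 − 2718.31 − 259.62 = 300215.23

FOB price: AUD 300215.23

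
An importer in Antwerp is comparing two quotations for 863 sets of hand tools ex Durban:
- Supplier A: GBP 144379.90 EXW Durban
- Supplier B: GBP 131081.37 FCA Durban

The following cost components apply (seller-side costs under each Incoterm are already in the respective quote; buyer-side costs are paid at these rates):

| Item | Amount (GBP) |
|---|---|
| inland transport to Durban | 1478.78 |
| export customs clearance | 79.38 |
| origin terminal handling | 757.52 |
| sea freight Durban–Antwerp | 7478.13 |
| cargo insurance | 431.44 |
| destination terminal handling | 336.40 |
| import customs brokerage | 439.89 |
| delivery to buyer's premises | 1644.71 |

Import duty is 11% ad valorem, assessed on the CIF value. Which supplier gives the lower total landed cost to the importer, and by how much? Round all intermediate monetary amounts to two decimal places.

Supplier B is cheaper by GBP 16490.93

Supplier A (EXW):
CIF value = EXW price + inland to port + export clearance + origin terminal + freight + insurance = 144379.90 + 1478.78 + 79.38 + 757.52 + 7478.13 + 431.44 = 154605.15
Import duty = 154605.15 × 11% = 17006.57
Buyer bears (A): 1478.78 + 79.38 + 757.52 + 7478.13 + 431.44 + 336.40 + 439.89 + 1644.71 = 12646.25
Landed cost (A) = invoice 144379.90 + 12646.25 + duty 17006.57 = 174032.72
Supplier B (FCA):
CIF value = FCA price + origin terminal + freight + insurance = 131081.37 + 757.52 + 7478.13 + 431.44 = 139748.46
Import duty = 139748.46 × 11% = 15372.33
Buyer bears (B): 757.52 + 7478.13 + 431.44 + 336.40 + 439.89 + 1644.71 = 11088.09
Landed cost (B) = invoice 131081.37 + 11088.09 + duty 15372.33 = 157541.79
Difference = |174032.72 − 157541.79| = 16490.93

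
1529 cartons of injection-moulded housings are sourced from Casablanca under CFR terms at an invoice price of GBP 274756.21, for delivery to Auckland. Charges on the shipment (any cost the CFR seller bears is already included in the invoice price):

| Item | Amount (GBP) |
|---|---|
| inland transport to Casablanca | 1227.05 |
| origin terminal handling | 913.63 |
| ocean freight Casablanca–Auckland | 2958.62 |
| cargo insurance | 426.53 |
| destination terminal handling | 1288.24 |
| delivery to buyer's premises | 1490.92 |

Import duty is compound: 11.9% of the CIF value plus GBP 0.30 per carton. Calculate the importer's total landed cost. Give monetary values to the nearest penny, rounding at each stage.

CFR: the seller pays costs through ocean freight to the destination port, but not insurance.
Already in the invoice (seller's account under CFR): inland to port, origin terminal, freight — exclude.
CIF value = CFR price + insurance = 274756.21 + 426.53 = 275182.74
Ad valorem component: 275182.74 × 11.9% = 32746.75
Specific component: 1529 × 0.30 = 458.70
Import duty = 32746.75 + 458.70 = 33205.45
Buyer bears: insurance 426.53 + destination terminal 1288.24 + delivery 1490.92 + duty 33205.45 = 36411.14
Landed cost = invoice 274756.21 + 36411.14 = 311167.35

Total landed cost: GBP 311167.35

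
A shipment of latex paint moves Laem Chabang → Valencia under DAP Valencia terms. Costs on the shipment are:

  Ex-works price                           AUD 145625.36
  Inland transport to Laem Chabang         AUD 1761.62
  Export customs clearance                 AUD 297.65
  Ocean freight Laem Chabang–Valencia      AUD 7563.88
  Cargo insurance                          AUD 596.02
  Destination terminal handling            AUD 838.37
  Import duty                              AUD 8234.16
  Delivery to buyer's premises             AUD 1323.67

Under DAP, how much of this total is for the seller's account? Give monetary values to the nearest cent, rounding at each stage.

Seller's account: AUD 158006.57

DAP: the seller bears all costs to the named destination except import duty and clearance.
Seller's account: goods 145625.36 + inland to port 1761.62 + export clearance 297.65 + freight 7563.88 + insurance 596.02 + destination terminal 838.37 + delivery 1323.67 = 158006.57
Buyer's account: duty 8234.16 = 8234.16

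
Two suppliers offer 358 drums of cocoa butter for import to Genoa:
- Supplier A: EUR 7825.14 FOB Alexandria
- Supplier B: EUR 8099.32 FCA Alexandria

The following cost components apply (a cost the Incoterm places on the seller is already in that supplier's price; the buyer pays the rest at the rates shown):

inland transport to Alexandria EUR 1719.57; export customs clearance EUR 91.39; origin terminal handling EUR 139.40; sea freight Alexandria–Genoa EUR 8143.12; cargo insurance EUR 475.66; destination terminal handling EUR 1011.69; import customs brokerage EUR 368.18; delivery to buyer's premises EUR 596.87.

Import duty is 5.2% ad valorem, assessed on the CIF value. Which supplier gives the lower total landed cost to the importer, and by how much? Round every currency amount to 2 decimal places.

Supplier A (FOB):
CIF value = FOB price + freight + insurance = 7825.14 + 8143.12 + 475.66 = 16443.92
Import duty = 16443.92 × 5.2% = 855.08
Buyer bears (A): 8143.12 + 475.66 + 1011.69 + 368.18 + 596.87 = 10595.52
Landed cost (A) = invoice 7825.14 + 10595.52 + duty 855.08 = 19275.74
Supplier B (FCA):
CIF value = FCA price + origin terminal + freight + insurance = 8099.32 + 139.40 + 8143.12 + 475.66 = 16857.50
Import duty = 16857.50 × 5.2% = 876.59
Buyer bears (B): 139.40 + 8143.12 + 475.66 + 1011.69 + 368.18 + 596.87 = 10734.92
Landed cost (B) = invoice 8099.32 + 10734.92 + duty 876.59 = 19710.83
Difference = |19275.74 − 19710.83| = 435.09

Supplier A is cheaper by EUR 435.09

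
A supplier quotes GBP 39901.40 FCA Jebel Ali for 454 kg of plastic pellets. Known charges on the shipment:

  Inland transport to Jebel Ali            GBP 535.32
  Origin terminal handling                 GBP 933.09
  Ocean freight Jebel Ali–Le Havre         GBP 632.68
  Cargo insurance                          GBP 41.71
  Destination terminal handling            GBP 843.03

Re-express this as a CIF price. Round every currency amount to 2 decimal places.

Not relevant to the conversion: inland to port — on the seller under both FCA and CIF; already in the FCA price and stays in the CIF price. destination terminal — on the buyer under both terms; not part of either seller's price.
From FCA to CIF, the seller additionally bears: origin terminal, freight, insurance.
CIF price = 39901.40 + 933.09 + 632.68 + 41.71 = 41508.88

CIF price: GBP 41508.88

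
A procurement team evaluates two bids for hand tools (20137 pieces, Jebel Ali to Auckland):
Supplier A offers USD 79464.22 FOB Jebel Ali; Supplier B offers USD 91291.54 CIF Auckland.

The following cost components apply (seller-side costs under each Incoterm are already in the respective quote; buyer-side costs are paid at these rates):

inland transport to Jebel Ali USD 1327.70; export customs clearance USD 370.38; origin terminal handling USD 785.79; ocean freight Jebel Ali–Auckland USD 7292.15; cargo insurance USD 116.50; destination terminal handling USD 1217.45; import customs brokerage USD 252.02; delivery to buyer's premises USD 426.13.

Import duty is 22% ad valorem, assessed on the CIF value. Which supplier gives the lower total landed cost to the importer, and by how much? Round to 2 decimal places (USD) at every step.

Supplier A is cheaper by USD 5390.78

Supplier A (FOB):
CIF value = FOB price + freight + insurance = 79464.22 + 7292.15 + 116.50 = 86872.87
Import duty = 86872.87 × 22% = 19112.03
Buyer bears (A): 7292.15 + 116.50 + 1217.45 + 252.02 + 426.13 = 9304.25
Landed cost (A) = invoice 79464.22 + 9304.25 + duty 19112.03 = 107880.50
Supplier B (CIF):
The CIF price already equals the CIF value: 91291.54
Import duty = 91291.54 × 22% = 20084.14
Buyer bears (B): 1217.45 + 252.02 + 426.13 = 1895.60
Landed cost (B) = invoice 91291.54 + 1895.60 + duty 20084.14 = 113271.28
Difference = |107880.50 − 113271.28| = 5390.78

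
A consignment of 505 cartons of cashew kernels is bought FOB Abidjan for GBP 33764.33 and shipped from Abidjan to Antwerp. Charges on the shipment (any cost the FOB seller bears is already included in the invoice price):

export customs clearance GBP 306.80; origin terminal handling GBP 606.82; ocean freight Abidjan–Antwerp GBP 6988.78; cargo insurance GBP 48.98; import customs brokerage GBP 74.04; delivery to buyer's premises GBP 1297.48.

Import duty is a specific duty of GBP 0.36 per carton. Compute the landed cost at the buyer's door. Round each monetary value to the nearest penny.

Total landed cost: GBP 42355.41

FOB: the seller bears costs until goods are on board at the origin port; the buyer bears freight, insurance and all costs thereafter.
Already in the invoice (seller's account under FOB): export clearance, origin terminal — exclude.
CIF value = FOB price + freight + insurance = 33764.33 + 6988.78 + 48.98 = 40802.09
Import duty = 505 × 0.36 = 181.80
Buyer bears: freight 6988.78 + insurance 48.98 + brokerage 74.04 + delivery 1297.48 + duty 181.80 = 8591.08
Landed cost = invoice 33764.33 + 8591.08 = 42355.41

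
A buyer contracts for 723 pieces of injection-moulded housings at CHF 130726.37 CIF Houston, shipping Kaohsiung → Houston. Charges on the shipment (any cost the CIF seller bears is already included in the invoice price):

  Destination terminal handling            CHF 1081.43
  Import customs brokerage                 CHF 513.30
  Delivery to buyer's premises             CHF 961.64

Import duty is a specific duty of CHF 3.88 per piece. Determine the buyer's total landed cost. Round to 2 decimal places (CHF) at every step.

CIF: the seller pays costs through ocean freight and marine insurance to the destination port.
The CIF price already equals the CIF value: 130726.37
Import duty = 723 × 3.88 = 2805.24
Buyer bears: destination terminal 1081.43 + brokerage 513.30 + delivery 961.64 + duty 2805.24 = 5361.61
Landed cost = invoice 130726.37 + 5361.61 = 136087.98

Total landed cost: CHF 136087.98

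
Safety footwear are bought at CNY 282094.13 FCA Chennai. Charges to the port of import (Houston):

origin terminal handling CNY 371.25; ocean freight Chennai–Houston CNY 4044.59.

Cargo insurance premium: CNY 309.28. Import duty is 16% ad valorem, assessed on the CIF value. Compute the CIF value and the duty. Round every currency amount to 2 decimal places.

CIF value: CNY 286819.25; import duty: CNY 45891.08

CIF = FCA price + pre-shipment costs + freight + insurance
CIF = 282094.13 + 371.25 + 4044.59 + 309.28 = 286819.25
Import duty = 286819.25 × 16% = 45891.08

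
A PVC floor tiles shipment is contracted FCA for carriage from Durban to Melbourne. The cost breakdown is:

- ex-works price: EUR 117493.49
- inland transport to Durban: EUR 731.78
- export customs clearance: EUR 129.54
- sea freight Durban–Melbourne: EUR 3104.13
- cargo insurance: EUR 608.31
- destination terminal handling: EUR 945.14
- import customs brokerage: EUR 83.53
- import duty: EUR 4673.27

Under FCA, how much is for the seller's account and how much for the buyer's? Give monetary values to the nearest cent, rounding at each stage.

Seller: EUR 118354.81; buyer: EUR 9414.38

FCA: the seller delivers export-cleared goods to the carrier; the buyer bears costs from that point.
Seller's account: goods 117493.49 + inland to port 731.78 + export clearance 129.54 = 118354.81
Buyer's account: freight 3104.13 + insurance 608.31 + destination terminal 945.14 + brokerage 83.53 + duty 4673.27 = 9414.38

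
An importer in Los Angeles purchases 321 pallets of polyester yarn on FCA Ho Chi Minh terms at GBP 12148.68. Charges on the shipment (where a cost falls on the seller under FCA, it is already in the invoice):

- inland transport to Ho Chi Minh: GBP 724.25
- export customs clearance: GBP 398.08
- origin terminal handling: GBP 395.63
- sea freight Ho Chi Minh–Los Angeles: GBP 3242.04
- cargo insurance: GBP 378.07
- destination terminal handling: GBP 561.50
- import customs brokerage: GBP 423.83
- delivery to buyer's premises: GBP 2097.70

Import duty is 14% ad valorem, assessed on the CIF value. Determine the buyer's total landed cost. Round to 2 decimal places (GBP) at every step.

Total landed cost: GBP 21510.47

FCA: the seller delivers export-cleared goods to the carrier; the buyer bears costs from that point.
Already in the invoice (seller's account under FCA): inland to port, export clearance — exclude.
CIF value = FCA price + origin terminal + freight + insurance = 12148.68 + 395.63 + 3242.04 + 378.07 = 16164.42
Import duty = 16164.42 × 14% = 2263.02
Buyer bears: origin terminal 395.63 + freight 3242.04 + insurance 378.07 + destination terminal 561.50 + brokerage 423.83 + delivery 2097.70 + duty 2263.02 = 9361.79
Landed cost = invoice 12148.68 + 9361.79 = 21510.47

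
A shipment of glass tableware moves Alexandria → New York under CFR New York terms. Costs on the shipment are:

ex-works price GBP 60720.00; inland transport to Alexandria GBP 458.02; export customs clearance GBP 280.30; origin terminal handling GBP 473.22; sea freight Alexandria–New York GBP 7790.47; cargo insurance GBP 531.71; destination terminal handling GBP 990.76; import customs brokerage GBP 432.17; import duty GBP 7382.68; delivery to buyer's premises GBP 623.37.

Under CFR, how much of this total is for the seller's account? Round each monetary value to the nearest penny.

Seller's account: GBP 69722.01

CFR: the seller pays costs through ocean freight to the destination port, but not insurance.
Seller's account: goods 60720.00 + inland to port 458.02 + export clearance 280.30 + origin terminal 473.22 + freight 7790.47 = 69722.01
Buyer's account: insurance 531.71 + destination terminal 990.76 + brokerage 432.17 + duty 7382.68 + delivery 623.37 = 9960.69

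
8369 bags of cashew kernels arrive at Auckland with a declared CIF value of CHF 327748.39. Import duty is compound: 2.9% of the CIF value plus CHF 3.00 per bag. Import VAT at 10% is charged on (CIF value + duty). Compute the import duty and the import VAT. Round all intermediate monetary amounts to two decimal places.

Ad valorem component: 327748.39 × 2.9% = 9504.70
Specific component: 8369 × 3.00 = 25107.00
Import duty = 9504.70 + 25107.00 = 34611.70
VAT base = CIF + duty = 327748.39 + 34611.70 = 362360.09
Import VAT = 362360.09 × 10% = 36236.01

Import duty: CHF 34611.70; import VAT: CHF 36236.01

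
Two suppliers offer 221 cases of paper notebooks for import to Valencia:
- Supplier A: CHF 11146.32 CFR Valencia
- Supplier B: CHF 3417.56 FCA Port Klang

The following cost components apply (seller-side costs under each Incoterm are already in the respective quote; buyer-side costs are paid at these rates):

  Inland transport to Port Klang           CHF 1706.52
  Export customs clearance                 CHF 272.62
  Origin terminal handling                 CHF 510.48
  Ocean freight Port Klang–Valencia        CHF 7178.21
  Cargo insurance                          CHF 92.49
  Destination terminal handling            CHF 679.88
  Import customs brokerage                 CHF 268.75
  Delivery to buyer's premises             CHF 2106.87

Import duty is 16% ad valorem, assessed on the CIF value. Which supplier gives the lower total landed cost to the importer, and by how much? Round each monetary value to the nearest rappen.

Supplier A (CFR):
CIF value = CFR price + insurance = 11146.32 + 92.49 = 11238.81
Import duty = 11238.81 × 16% = 1798.21
Buyer bears (A): 92.49 + 679.88 + 268.75 + 2106.87 = 3147.99
Landed cost (A) = invoice 11146.32 + 3147.99 + duty 1798.21 = 16092.52
Supplier B (FCA):
CIF value = FCA price + origin terminal + freight + insurance = 3417.56 + 510.48 + 7178.21 + 92.49 = 11198.74
Import duty = 11198.74 × 16% = 1791.80
Buyer bears (B): 510.48 + 7178.21 + 92.49 + 679.88 + 268.75 + 2106.87 = 10836.68
Landed cost (B) = invoice 3417.56 + 10836.68 + duty 1791.80 = 16046.04
Difference = |16092.52 − 16046.04| = 46.48

Supplier B is cheaper by CHF 46.48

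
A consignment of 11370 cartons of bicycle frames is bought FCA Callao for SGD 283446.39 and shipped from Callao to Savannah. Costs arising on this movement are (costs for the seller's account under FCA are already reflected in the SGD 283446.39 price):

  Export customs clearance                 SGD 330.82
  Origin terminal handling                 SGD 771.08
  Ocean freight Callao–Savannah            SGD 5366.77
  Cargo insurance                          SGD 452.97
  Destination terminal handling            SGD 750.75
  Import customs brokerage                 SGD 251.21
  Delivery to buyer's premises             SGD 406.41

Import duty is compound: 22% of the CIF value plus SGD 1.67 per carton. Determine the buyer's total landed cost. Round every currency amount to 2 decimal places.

Total landed cost: SGD 374241.67

FCA: the seller delivers export-cleared goods to the carrier; the buyer bears costs from that point.
Already in the invoice (seller's account under FCA): export clearance — exclude.
CIF value = FCA price + origin terminal + freight + insurance = 283446.39 + 771.08 + 5366.77 + 452.97 = 290037.21
Ad valorem component: 290037.21 × 22% = 63808.19
Specific component: 11370 × 1.67 = 18987.90
Import duty = 63808.19 + 18987.90 = 82796.09
Buyer bears: origin terminal 771.08 + freight 5366.77 + insurance 452.97 + destination terminal 750.75 + brokerage 251.21 + delivery 406.41 + duty 82796.09 = 90795.28
Landed cost = invoice 283446.39 + 90795.28 = 374241.67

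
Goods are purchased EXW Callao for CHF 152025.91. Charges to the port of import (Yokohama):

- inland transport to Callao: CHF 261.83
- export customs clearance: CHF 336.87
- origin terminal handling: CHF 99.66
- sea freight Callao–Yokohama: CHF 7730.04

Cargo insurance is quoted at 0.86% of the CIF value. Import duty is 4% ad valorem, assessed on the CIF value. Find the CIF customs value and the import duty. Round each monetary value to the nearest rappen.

Let C be the CIF value. C = EXW price + pre-shipment costs + freight + 0.86% × C
C − 0.86% × C = 152025.91 + 261.83 + 336.87 + 99.66 + 7730.04
0.9914 × C = 160454.31
C = 160454.31 / 0.9914 = 161846.19
Insurance premium = 0.86% × 161846.19 = 1391.88
Import duty = 161846.19 × 4% = 6473.85

CIF value: CHF 161846.19; import duty: CHF 6473.85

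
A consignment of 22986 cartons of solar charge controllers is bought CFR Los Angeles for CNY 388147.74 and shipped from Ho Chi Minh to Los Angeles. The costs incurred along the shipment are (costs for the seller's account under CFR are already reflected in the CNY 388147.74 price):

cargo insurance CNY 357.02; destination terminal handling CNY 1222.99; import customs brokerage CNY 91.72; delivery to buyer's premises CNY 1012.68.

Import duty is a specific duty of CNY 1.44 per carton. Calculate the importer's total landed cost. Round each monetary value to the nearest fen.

CFR: the seller pays costs through ocean freight to the destination port, but not insurance.
CIF value = CFR price + insurance = 388147.74 + 357.02 = 388504.76
Import duty = 22986 × 1.44 = 33099.84
Buyer bears: insurance 357.02 + destination terminal 1222.99 + brokerage 91.72 + delivery 1012.68 + duty 33099.84 = 35784.25
Landed cost = invoice 388147.74 + 35784.25 = 423931.99

Total landed cost: CNY 423931.99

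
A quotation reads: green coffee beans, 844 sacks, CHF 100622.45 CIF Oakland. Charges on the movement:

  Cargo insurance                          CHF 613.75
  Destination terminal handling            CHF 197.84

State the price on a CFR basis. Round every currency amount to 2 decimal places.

Not relevant to the conversion: destination terminal — on the buyer under both terms; not part of either seller's price.
From CIF to CFR, the seller no longer bears: insurance.
CFR price = 100622.45 − 613.75 = 100008.70

CFR price: CHF 100008.70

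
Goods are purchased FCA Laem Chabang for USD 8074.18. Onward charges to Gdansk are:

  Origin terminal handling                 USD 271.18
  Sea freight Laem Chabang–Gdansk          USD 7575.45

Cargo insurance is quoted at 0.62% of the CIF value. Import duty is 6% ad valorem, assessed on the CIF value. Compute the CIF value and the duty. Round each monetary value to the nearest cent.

Let C be the CIF value. C = FCA price + pre-shipment costs + freight + 0.62% × C
C − 0.62% × C = 8074.18 + 271.18 + 7575.45
0.9938 × C = 15920.81
C = 15920.81 / 0.9938 = 16020.13
Insurance premium = 0.62% × 16020.13 = 99.32
Import duty = 16020.13 × 6% = 961.21

CIF value: USD 16020.13; import duty: USD 961.21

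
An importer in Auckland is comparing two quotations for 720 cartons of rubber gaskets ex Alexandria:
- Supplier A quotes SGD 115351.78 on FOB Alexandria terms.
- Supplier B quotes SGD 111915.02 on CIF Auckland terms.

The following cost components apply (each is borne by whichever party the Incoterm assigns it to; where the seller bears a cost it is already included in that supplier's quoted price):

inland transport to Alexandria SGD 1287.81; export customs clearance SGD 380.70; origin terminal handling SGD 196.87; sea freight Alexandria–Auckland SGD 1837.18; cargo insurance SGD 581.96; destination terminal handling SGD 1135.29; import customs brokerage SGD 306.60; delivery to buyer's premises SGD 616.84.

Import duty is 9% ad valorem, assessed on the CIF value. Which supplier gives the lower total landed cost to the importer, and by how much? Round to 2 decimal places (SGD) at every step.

Supplier A (FOB):
CIF value = FOB price + freight + insurance = 115351.78 + 1837.18 + 581.96 = 117770.92
Import duty = 117770.92 × 9% = 10599.38
Buyer bears (A): 1837.18 + 581.96 + 1135.29 + 306.60 + 616.84 = 4477.87
Landed cost (A) = invoice 115351.78 + 4477.87 + duty 10599.38 = 130429.03
Supplier B (CIF):
The CIF price already equals the CIF value: 111915.02
Import duty = 111915.02 × 9% = 10072.35
Buyer bears (B): 1135.29 + 306.60 + 616.84 = 2058.73
Landed cost (B) = invoice 111915.02 + 2058.73 + duty 10072.35 = 124046.10
Difference = |130429.03 − 124046.10| = 6382.93

Supplier B is cheaper by SGD 6382.93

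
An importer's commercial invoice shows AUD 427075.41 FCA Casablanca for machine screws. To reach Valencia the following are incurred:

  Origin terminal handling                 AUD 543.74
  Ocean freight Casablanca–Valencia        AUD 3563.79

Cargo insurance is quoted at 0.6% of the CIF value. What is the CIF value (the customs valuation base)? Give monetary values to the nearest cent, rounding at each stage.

CIF value: AUD 433785.65

Let C be the CIF value. C = FCA price + pre-shipment costs + freight + 0.6% × C
C − 0.6% × C = 427075.41 + 543.74 + 3563.79
0.994 × C = 431182.94
C = 431182.94 / 0.994 = 433785.65
Insurance premium = 0.6% × 433785.65 = 2602.71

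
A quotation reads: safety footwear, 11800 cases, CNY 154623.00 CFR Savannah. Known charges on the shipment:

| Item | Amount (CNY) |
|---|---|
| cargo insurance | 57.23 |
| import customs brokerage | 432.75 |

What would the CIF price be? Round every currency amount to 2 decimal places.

Not relevant to the conversion: brokerage — on the buyer under both terms; not part of either seller's price.
From CFR to CIF, the seller additionally bears: insurance.
CIF price = 154623.00 + 57.23 = 154680.23

CIF price: CNY 154680.23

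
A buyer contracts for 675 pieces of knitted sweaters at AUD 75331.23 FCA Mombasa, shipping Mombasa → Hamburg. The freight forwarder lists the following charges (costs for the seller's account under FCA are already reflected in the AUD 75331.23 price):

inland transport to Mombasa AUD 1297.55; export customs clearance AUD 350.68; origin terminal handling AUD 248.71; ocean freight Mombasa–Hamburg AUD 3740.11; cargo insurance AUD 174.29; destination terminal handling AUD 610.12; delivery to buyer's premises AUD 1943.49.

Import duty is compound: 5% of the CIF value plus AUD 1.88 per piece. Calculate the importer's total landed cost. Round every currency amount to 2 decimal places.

Total landed cost: AUD 87291.67

FCA: the seller delivers export-cleared goods to the carrier; the buyer bears costs from that point.
Already in the invoice (seller's account under FCA): inland to port, export clearance — exclude.
CIF value = FCA price + origin terminal + freight + insurance = 75331.23 + 248.71 + 3740.11 + 174.29 = 79494.34
Ad valorem component: 79494.34 × 5% = 3974.72
Specific component: 675 × 1.88 = 1269.00
Import duty = 3974.72 + 1269.00 = 5243.72
Buyer bears: origin terminal 248.71 + freight 3740.11 + insurance 174.29 + destination terminal 610.12 + delivery 1943.49 + duty 5243.72 = 11960.44
Landed cost = invoice 75331.23 + 11960.44 = 87291.67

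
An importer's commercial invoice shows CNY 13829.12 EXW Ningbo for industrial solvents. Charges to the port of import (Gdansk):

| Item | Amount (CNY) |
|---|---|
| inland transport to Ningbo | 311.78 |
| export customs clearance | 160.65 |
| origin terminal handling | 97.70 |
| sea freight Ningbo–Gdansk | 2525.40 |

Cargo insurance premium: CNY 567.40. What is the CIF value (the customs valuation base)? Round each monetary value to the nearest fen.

CIF value: CNY 17492.05

CIF = EXW price + pre-shipment costs + freight + insurance
CIF = 13829.12 + 311.78 + 160.65 + 97.70 + 2525.40 + 567.40 = 17492.05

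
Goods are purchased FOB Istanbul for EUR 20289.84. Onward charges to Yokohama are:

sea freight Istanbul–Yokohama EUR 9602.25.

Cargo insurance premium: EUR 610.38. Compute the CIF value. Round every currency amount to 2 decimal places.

CIF value: EUR 30502.47

CIF = FOB price + freight + insurance
CIF = 20289.84 + 9602.25 + 610.38 = 30502.47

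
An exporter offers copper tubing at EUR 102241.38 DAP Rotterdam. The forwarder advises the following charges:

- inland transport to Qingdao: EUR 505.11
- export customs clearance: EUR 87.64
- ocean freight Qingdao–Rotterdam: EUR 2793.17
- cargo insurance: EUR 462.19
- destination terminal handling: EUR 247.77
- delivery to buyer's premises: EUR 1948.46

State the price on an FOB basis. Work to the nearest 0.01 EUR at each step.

Not relevant to the conversion: inland to port, export clearance — on the seller under both DAP and FOB; already in the DAP price and stays in the FOB price.
From DAP to FOB, the seller no longer bears: freight, insurance, destination terminal, delivery.
FOB price = 102241.38 − 2793.17 − 462.19 − 247.77 − 1948.46 = 96789.79

FOB price: EUR 96789.79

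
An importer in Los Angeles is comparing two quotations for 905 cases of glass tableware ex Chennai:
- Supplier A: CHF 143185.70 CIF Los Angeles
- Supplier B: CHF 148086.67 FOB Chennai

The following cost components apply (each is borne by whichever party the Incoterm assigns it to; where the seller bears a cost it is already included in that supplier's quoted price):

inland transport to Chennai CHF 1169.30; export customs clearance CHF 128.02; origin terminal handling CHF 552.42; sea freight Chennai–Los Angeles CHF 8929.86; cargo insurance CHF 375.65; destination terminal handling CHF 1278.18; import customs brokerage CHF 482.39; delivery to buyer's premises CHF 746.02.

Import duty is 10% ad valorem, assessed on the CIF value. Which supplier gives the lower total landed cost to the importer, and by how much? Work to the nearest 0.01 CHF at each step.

Supplier A (CIF):
The CIF price already equals the CIF value: 143185.70
Import duty = 143185.70 × 10% = 14318.57
Buyer bears (A): 1278.18 + 482.39 + 746.02 = 2506.59
Landed cost (A) = invoice 143185.70 + 2506.59 + duty 14318.57 = 160010.86
Supplier B (FOB):
CIF value = FOB price + freight + insurance = 148086.67 + 8929.86 + 375.65 = 157392.18
Import duty = 157392.18 × 10% = 15739.22
Buyer bears (B): 8929.86 + 375.65 + 1278.18 + 482.39 + 746.02 = 11812.10
Landed cost (B) = invoice 148086.67 + 11812.10 + duty 15739.22 = 175637.99
Difference = |160010.86 − 175637.99| = 15627.13

Supplier A is cheaper by CHF 15627.13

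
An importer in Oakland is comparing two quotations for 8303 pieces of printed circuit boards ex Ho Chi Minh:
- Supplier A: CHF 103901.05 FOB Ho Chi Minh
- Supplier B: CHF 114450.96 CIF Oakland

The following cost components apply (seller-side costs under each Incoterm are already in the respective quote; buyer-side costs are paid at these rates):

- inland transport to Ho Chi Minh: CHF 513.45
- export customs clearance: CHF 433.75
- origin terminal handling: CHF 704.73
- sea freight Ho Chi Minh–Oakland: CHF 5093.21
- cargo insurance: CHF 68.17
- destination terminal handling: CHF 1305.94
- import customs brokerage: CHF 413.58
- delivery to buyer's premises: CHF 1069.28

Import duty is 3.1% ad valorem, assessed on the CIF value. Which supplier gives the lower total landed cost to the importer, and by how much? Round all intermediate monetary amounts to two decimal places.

Supplier A (FOB):
CIF value = FOB price + freight + insurance = 103901.05 + 5093.21 + 68.17 = 109062.43
Import duty = 109062.43 × 3.1% = 3380.94
Buyer bears (A): 5093.21 + 68.17 + 1305.94 + 413.58 + 1069.28 = 7950.18
Landed cost (A) = invoice 103901.05 + 7950.18 + duty 3380.94 = 115232.17
Supplier B (CIF):
The CIF price already equals the CIF value: 114450.96
Import duty = 114450.96 × 3.1% = 3547.98
Buyer bears (B): 1305.94 + 413.58 + 1069.28 = 2788.80
Landed cost (B) = invoice 114450.96 + 2788.80 + duty 3547.98 = 120787.74
Difference = |115232.17 − 120787.74| = 5555.57

Supplier A is cheaper by CHF 5555.57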